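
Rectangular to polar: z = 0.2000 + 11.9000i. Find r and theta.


r = sqrt(0.04+141.61) = sqrt(141.65) = 11.9017
theta = atan2(11.9, 0.2) = 89.0371 degrees

r = 11.9017, theta = 89.0371 degrees


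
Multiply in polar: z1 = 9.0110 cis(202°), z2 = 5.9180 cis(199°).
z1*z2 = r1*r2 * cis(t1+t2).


r = 9.0110 * 5.9180 = 53.3271
theta = 202° + 199° = 401° = 41° (mod 360)

53.3271 cis(41°)


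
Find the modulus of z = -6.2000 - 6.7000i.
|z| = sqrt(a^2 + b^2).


|z| = sqrt((-6.2)^2 + (-6.7)^2) = sqrt(38.44 + 44.89) = sqrt(83.33) = 9.1285

|z| = 9.1285


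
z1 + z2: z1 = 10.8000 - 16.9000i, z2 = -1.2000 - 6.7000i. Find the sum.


Real: 10.8 - 1.2 = 9.6
Imag: -16.9 - 6.7 = -23.6

9.6000 - 23.6000i


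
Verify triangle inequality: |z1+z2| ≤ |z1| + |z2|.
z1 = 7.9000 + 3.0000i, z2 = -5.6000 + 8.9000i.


|z1| = sqrt(7.9^2 + 3^2) = sqrt(71.41) = 8.4504
|z2| = sqrt((-5.6)^2 + 8.9^2) = sqrt(110.57) = 10.5152
z1+z2 = 2.3000 + 11.9000i
|z1+z2| = sqrt(146.9) = 12.1202
|z1|+|z2| = 8.4504 + 10.5152 = 18.9656

|z1+z2| = 12.1202 ≤ |z1|+|z2| = 18.9656 (verified)


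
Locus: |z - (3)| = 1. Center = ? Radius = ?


|z - z0| = r is a circle with center z0 and radius r.
Center = (3, 0), radius = 1

Circle with center (3, 0) and radius 1


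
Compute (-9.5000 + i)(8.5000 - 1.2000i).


Real = -9.5*8.5 - 1*(-1.2) = -80.75 - (-1.2) = -79.55
Imag = -9.5*(-1.2) + 8.5*1 = 11.4 + 8.5 = 19.9

-79.5500 + 19.9000i


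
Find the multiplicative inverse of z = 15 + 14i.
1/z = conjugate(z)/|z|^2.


|z|^2 = 225+196 = 421
1/z = (15 - 14i)/421

1/z = 0.0356 - 0.0333i


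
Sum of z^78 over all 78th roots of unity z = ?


The roots are w_k = w^k with w = e^(2*pi*i/78), and (w^k)^78 = (w^78)^k.
So S = 1 + u + u^2 + ... + u^(77) with u = w^78.
78 = 1*78 + 0, so 78 is a multiple of 78 and u = (w^78)^1 = 1.
Every one of the 78 terms equals 1: S = 78

S = 78


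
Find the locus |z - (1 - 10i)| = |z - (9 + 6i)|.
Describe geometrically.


Equal distances means the locus is the perpendicular bisector of z1 and z2.
Midpoint = ((1+9)/2, (-10+6)/2) = (5.0000, -2.0000)

Perpendicular bisector through (5.0000, -2.0000)


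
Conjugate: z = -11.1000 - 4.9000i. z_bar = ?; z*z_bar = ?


z_bar = -11.1000 + 4.9000i
z*z_bar = (-11.1)^2 + (-4.9)^2 = 123.21 + 24.01 = 147.22

z_bar = -11.1000 + 4.9000i, z*z_bar = 147.22


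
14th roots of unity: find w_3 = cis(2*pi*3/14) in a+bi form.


Angle = 360*3/14 = 77.1429°
a = cos(77.1429°) = 0.2225
b = sin(77.1429°) = 0.9749

0.2225 + 0.9749i


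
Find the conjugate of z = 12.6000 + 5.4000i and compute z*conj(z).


z_bar = 12.6000 - 5.4000i
z*z_bar = 12.6^2 + 5.4^2 = 158.76 + 29.16 = 187.92

z_bar = 12.6000 - 5.4000i, z*z_bar = 187.92


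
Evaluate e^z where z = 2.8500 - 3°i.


e^2.8500 = 17.2878
cos(-3°) = 0.99863
sin(-3°) = -0.05234
Real = 17.2878*0.99863 = 17.2641
Imag = 17.2878*(-0.05234) = -0.9048

17.2641 - 0.9048i


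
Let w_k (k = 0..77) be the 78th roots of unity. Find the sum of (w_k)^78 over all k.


The roots are w_k = w^k with w = e^(2*pi*i/78), and (w^k)^78 = (w^78)^k.
So S = 1 + u + u^2 + ... + u^(77) with u = w^78.
78 = 1*78 + 0, so 78 is a multiple of 78 and u = (w^78)^1 = 1.
Every one of the 78 terms equals 1: S = 78

S = 78


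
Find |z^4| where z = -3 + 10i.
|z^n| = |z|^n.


|z| = sqrt(9+100) = sqrt(109) = 10.4403
|z^4| = |z|^4 = (sqrt(109))^4 = 109^2 = 11881

|z^4| = 11881


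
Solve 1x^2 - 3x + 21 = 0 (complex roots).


disc = (-3)^2 - 4*1*21 = 9 - 84 = -75
sqrt(|disc|) = sqrt(75) = 8.6603
Real part = 3/(2*1) = 1.5000
Imag part = 8.6603/(2*1) = 4.3301

1.5000 ± 4.3301i


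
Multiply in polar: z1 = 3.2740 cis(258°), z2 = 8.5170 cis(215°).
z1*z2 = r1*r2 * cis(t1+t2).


r = 3.2740 * 8.5170 = 27.8847
theta = 258° + 215° = 473° = 113° (mod 360)

27.8847 cis(113°)


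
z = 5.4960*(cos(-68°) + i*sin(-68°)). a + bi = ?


a = 5.4960*cos(-68°) = 5.4960*0.3746 = 2.0588
b = 5.4960*sin(-68°) = 5.4960*(-0.92718) = -5.0958

2.0588 - 5.0958i


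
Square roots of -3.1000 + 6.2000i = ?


|z| = sqrt(9.61+38.44) = 6.9318
sqrt((|z|+a)/2) = sqrt((6.9318+(-3.1))/2) = sqrt(1.9159) = 1.3842
sqrt((|z|-a)/2) = sqrt((6.9318-(-3.1))/2) = sqrt(5.0159) = 2.2396

±(1.3842 + 2.2396i) i.e. 1.3842 + 2.2396i and -1.3842 - 2.2396i


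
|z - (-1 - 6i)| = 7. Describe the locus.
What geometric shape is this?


|z - z0| = r is a circle with center z0 and radius r.
Center = (-1, -6), radius = 7

Circle with center (-1, -6) and radius 7


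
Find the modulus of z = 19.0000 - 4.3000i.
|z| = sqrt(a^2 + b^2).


|z| = sqrt(19^2 + (-4.3)^2) = sqrt(361 + 18.49) = sqrt(379.49) = 19.4805

|z| = 19.4805


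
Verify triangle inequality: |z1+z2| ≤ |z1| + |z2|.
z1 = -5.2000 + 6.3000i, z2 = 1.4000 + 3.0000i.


|z1| = sqrt((-5.2)^2 + 6.3^2) = sqrt(66.73) = 8.1688
|z2| = sqrt(1.4^2 + 3^2) = sqrt(10.96) = 3.3106
z1+z2 = -3.8000 + 9.3000i
|z1+z2| = sqrt(100.93) = 10.0464
|z1|+|z2| = 8.1688 + 3.3106 = 11.4794

|z1+z2| = 10.0464 ≤ |z1|+|z2| = 11.4794 (verified)


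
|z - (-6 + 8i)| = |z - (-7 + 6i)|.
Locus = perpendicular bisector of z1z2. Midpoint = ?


Equal distances means the locus is the perpendicular bisector of z1 and z2.
Midpoint = ((-6+(-7))/2, (8+6)/2) = (-6.5000, 7.0000)

Perpendicular bisector through (-6.5000, 7.0000)


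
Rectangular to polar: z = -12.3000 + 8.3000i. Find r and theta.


r = sqrt(151.29+68.89) = sqrt(220.18) = 14.8385
theta = atan2(8.3, -12.3) = 145.9887 degrees

r = 14.8385, theta = 145.9887 degrees


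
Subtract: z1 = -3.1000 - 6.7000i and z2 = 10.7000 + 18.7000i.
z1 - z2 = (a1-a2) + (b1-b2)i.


Real: -3.1 - 10.7 = -13.8
Imag: -6.7 - 18.7 = -25.4

-13.8000 - 25.4000i


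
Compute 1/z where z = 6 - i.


|z|^2 = 36+1 = 37
1/z = (6 + 1i)/37

1/z = 0.1622 + 0.0270i


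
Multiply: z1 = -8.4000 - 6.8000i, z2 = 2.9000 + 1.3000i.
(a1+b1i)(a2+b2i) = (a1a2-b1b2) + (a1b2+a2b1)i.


Real = -8.4*2.9 - (-6.8)*1.3 = -24.36 - (-8.84) = -15.52
Imag = -8.4*1.3 + 2.9*(-6.8) = -10.92 - (19.72) = -30.64

-15.5200 - 30.6400i


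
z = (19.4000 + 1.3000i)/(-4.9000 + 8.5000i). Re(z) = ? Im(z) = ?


Multiply by conjugate: (19.4000 + 1.3000i)(-4.9000 - 8.5000i) / ((-4.9)^2 + 8.5^2)
Numerator real = 19.4*(-4.9) + 1.3*8.5 = -84.01
Numerator imag = 1.3*(-4.9) - 19.4*8.5 = -171.27
Denominator = 96.26
Re(z) = -84.01/96.26 = -0.8727
Im(z) = -171.27/96.26 = -1.7792

Re(z) = -0.8727, Im(z) = -1.7792


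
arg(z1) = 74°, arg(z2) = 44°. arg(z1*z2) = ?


arg(z1*z2) = 74° + 44° = 118°
Normalized to (-180°, 180°]: 118°

118°


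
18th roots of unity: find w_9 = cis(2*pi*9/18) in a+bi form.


Angle = 360*9/18 = 180°
a = cos(180°) = -1.0000
b = sin(180°) = 0

-1.0000 + 0i


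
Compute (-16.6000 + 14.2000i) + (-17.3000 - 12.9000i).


Real: -16.6 - 17.3 = -33.9
Imag: 14.2 - 12.9 = 1.3

-33.9000 + 1.3000i


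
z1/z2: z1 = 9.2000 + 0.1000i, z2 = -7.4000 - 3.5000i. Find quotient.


Conjugate of z2 = -7.4000 + 3.5000i
Numerator: (9.2000 + 0.1000i)(-7.4000 + 3.5000i) = -68.4300 + 31.4600i
Denominator: (-7.4)^2 + (-3.5)^2 = 67.01
Result = (-68.4300 + 31.4600i)/67.01

-1.0212 + 0.4695i


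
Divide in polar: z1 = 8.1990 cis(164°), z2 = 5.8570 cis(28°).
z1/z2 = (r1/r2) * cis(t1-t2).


r = 8.1990 / 5.8570 = 1.3999
theta = 164° - 28° = 136° = 136° (mod 360)

1.3999 cis(136°)


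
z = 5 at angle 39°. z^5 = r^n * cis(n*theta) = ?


r^5 = 5^5 = 3125
n*theta = 5*39° = 195° = 195° (mod 360)
a = 3125*cos(195°) = -3018.5182
b = 3125*sin(195°) = -808.8095

3125 cis(195°) = -3018.5182 - 808.8095i


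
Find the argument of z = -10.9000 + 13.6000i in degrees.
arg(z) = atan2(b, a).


Re = -10.9, Im = 13.6
arg = atan2(13.6, -10.9) = 128.7111 degrees

arg(z) = 128.7111 degrees


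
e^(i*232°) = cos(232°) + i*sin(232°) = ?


cos(232°) = -0.6157
sin(232°) = -0.7880

e^(i*232°) = -0.6157 - 0.7880i


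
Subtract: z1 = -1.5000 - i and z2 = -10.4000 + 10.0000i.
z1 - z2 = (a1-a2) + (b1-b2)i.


Real: -1.5 + 10.4 = 8.9
Imag: -1 - 10 = -11

8.9000 - 11.0000i


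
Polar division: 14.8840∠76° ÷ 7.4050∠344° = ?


r = 14.8840 / 7.4050 = 2.0100
theta = 76° - 344° = -268° = 92° (mod 360)

2.0100 cis(92°)


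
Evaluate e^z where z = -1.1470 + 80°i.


e^-1.1470 = 0.3176
cos(80°) = 0.1736
sin(80°) = 0.9848
Real = 0.3176*0.1736 = 0.0551
Imag = 0.3176*0.9848 = 0.3128

0.0551 + 0.3128i


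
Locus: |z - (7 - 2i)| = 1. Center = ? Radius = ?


|z - z0| = r is a circle with center z0 and radius r.
Center = (7, -2), radius = 1

Circle with center (7, -2) and radius 1


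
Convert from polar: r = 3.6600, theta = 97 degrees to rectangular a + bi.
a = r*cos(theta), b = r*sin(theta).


a = 3.6600*cos(97°) = 3.6600*(-0.12187) = -0.4460
b = 3.6600*sin(97°) = 3.6600*0.99255 = 3.6327

-0.4460 + 3.6327i


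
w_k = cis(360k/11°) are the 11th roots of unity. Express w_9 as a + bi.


Angle = 360*9/11 = 294.5455°
a = cos(294.5455°) = 0.4154
b = sin(294.5455°) = -0.9096

0.4154 - 0.9096i


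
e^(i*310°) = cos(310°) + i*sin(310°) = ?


cos(310°) = 0.6428
sin(310°) = -0.7660

e^(i*310°) = 0.6428 - 0.7660i


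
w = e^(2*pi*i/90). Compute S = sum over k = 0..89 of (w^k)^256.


The roots are w_k = w^k with w = e^(2*pi*i/90), and (w^k)^256 = (w^256)^k.
So S = 1 + u + u^2 + ... + u^(89) with u = w^256.
256 = 2*90 + 76, so 256 is not a multiple of 90: u = (w^90)^2 * w^76 = w^76 ≠ 1 (w is a primitive 90th root), while u^90 = (w^90)^256 = 1.
Geometric series: S = (1 - u^90)/(1 - u) = (1 - 1)/(1 - u) = 0

S = 0


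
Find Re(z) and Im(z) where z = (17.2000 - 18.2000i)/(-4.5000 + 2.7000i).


Multiply by conjugate: (17.2000 - 18.2000i)(-4.5000 - 2.7000i) / ((-4.5)^2 + 2.7^2)
Numerator real = 17.2*(-4.5) - (18.2)*2.7 = -126.54
Numerator imag = -18.2*(-4.5) - 17.2*2.7 = 35.46
Denominator = 27.54
Re(z) = -126.54/27.54 = -4.5948
Im(z) = 35.46/27.54 = 1.2876

Re(z) = -4.5948, Im(z) = 1.2876


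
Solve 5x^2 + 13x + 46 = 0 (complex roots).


disc = 13^2 - 4*5*46 = 169 - 920 = -751
sqrt(|disc|) = sqrt(751) = 27.4044
Real part = -13/(2*5) = -1.3000
Imag part = 27.4044/(2*5) = 2.7404

-1.3000 ± 2.7404i


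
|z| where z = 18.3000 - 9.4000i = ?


|z| = sqrt(18.3^2 + (-9.4)^2) = sqrt(334.89 + 88.36) = sqrt(423.25) = 20.5730

|z| = 20.5730


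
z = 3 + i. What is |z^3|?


|z| = sqrt(9+1) = sqrt(10) = 3.1623
|z^3| = |z|^3 = (sqrt(10))^3 = 10*sqrt(10)

|z^3| = 10*sqrt(10) ≈ 31.6228


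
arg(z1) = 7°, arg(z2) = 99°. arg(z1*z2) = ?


arg(z1*z2) = 7° + 99° = 106°
Normalized to (-180°, 180°]: 106°

106°


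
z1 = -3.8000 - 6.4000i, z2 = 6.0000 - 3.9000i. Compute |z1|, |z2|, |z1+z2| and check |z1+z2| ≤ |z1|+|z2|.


|z1| = sqrt((-3.8)^2 + (-6.4)^2) = sqrt(55.4) = 7.4431
|z2| = sqrt(6^2 + (-3.9)^2) = sqrt(51.21) = 7.1561
z1+z2 = 2.2000 - 10.3000i
|z1+z2| = sqrt(110.93) = 10.5323
|z1|+|z2| = 7.4431 + 7.1561 = 14.5992

|z1+z2| = 10.5323 ≤ |z1|+|z2| = 14.5992 (verified)


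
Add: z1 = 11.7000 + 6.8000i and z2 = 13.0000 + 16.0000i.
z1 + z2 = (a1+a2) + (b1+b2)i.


Real: 11.7 + 13 = 24.7
Imag: 6.8 + 16 = 22.8

24.7000 + 22.8000i


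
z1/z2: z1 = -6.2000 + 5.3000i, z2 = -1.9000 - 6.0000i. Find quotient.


Conjugate of z2 = -1.9000 + 6.0000i
Numerator: (-6.2000 + 5.3000i)(-1.9000 + 6.0000i) = -20.0200 - 47.2700i
Denominator: (-1.9)^2 + (-6)^2 = 39.61
Result = (-20.0200 - 47.2700i)/39.61

-0.5054 - 1.1934i


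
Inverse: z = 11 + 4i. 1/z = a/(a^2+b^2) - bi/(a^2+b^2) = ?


|z|^2 = 121+16 = 137
1/z = (11 - 4i)/137

1/z = 0.0803 - 0.0292i


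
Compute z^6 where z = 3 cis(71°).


r^6 = 3^6 = 729
n*theta = 6*71° = 426° = 66° (mod 360)
a = 729*cos(66°) = 296.5110
b = 729*sin(66°) = 665.9746

729 cis(66°) = 296.5110 + 665.9746i


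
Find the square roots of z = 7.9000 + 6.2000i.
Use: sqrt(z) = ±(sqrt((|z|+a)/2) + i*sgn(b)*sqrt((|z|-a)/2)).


|z| = sqrt(62.41+38.44) = 10.0424
sqrt((|z|+a)/2) = sqrt((10.0424+7.9)/2) = sqrt(8.9712) = 2.9952
sqrt((|z|-a)/2) = sqrt((10.0424-7.9)/2) = sqrt(1.0712) = 1.0350

±(2.9952 + 1.0350i) i.e. 2.9952 + 1.0350i and -2.9952 - 1.0350i


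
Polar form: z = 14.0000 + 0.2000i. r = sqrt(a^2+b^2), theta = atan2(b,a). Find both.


r = sqrt(196+0.04) = sqrt(196.04) = 14.0014
theta = atan2(0.2, 14) = 0.8185 degrees

r = 14.0014, theta = 0.8185 degrees


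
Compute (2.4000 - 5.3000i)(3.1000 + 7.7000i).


Real = 2.4*3.1 - (-5.3)*7.7 = 7.44 - (-40.81) = 48.25
Imag = 2.4*7.7 + 3.1*(-5.3) = 18.48 - (16.43) = 2.05

48.2500 + 2.0500i


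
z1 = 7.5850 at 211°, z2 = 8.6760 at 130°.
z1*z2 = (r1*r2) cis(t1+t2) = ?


r = 7.5850 * 8.6760 = 65.8075
theta = 211° + 130° = 341° = 341° (mod 360)

65.8075 cis(341°)


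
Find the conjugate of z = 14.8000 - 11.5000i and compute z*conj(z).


z_bar = 14.8000 + 11.5000i
z*z_bar = 14.8^2 + (-11.5)^2 = 219.04 + 132.25 = 351.29

z_bar = 14.8000 + 11.5000i, z*z_bar = 351.29


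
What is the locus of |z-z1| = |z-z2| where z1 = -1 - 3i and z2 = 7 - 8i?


Equal distances means the locus is the perpendicular bisector of z1 and z2.
Midpoint = ((-1+7)/2, (-3+(-8))/2) = (3.0000, -5.5000)

Perpendicular bisector through (3.0000, -5.5000)


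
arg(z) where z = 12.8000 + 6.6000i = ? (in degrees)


Re = 12.8, Im = 6.6
arg = atan2(6.6, 12.8) = 27.2768 degrees

arg(z) = 27.2768 degrees


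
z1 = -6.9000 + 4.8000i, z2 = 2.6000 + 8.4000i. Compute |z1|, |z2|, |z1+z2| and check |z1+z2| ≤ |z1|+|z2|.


|z1| = sqrt((-6.9)^2 + 4.8^2) = sqrt(70.65) = 8.4054
|z2| = sqrt(2.6^2 + 8.4^2) = sqrt(77.32) = 8.7932
z1+z2 = -4.3000 + 13.2000i
|z1+z2| = sqrt(192.73) = 13.8827
|z1|+|z2| = 8.4054 + 8.7932 = 17.1986

|z1+z2| = 13.8827 ≤ |z1|+|z2| = 17.1986 (verified)


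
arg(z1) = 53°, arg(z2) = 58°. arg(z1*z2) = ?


arg(z1*z2) = 53° + 58° = 111°
Normalized to (-180°, 180°]: 111°

111°


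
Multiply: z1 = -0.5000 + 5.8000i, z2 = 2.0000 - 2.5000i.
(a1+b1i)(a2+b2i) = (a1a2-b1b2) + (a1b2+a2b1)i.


Real = -0.5*2 - 5.8*(-2.5) = -1 - (-14.5) = 13.5
Imag = -0.5*(-2.5) + 2*5.8 = 1.25 + 11.6 = 12.85

13.5000 + 12.8500i


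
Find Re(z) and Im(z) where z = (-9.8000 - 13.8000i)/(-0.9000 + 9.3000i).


Multiply by conjugate: (-9.8000 - 13.8000i)(-0.9000 - 9.3000i) / ((-0.9)^2 + 9.3^2)
Numerator real = -9.8*(-0.9) - (13.8)*9.3 = -119.52
Numerator imag = -13.8*(-0.9) - (-9.8)*9.3 = 103.56
Denominator = 87.3
Re(z) = -119.52/87.3 = -1.3691
Im(z) = 103.56/87.3 = 1.1863

Re(z) = -1.3691, Im(z) = 1.1863


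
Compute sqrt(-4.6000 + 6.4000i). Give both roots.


|z| = sqrt(21.16+40.96) = 7.8816
sqrt((|z|+a)/2) = sqrt((7.8816+(-4.6))/2) = sqrt(1.6408) = 1.2809
sqrt((|z|-a)/2) = sqrt((7.8816-(-4.6))/2) = sqrt(6.2408) = 2.4982

±(1.2809 + 2.4982i) i.e. 1.2809 + 2.4982i and -1.2809 - 2.4982i


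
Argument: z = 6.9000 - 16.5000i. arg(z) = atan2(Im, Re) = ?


Re = 6.9, Im = -16.5
arg = atan2(-16.5, 6.9) = -67.3062 degrees

arg(z) = -67.3062 degrees


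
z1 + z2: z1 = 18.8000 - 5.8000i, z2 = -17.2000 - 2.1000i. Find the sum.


Real: 18.8 - 17.2 = 1.6
Imag: -5.8 - 2.1 = -7.9

1.6000 - 7.9000i


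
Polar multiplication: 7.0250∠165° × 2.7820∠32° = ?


r = 7.0250 * 2.7820 = 19.5435
theta = 165° + 32° = 197° = 197° (mod 360)

19.5435 cis(197°)


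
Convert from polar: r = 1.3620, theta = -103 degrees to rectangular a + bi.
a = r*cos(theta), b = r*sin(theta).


a = 1.3620*cos(-103°) = 1.3620*(-0.22495) = -0.3064
b = 1.3620*sin(-103°) = 1.3620*(-0.9744) = -1.3271

-0.3064 - 1.3271i


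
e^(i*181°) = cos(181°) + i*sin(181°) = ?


cos(181°) = -0.9998
sin(181°) = -0.0175

e^(i*181°) = -0.9998 - 0.0175i


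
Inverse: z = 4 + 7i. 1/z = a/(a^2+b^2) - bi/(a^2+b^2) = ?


|z|^2 = 16+49 = 65
1/z = (4 - 7i)/65

1/z = 0.0615 - 0.1077i


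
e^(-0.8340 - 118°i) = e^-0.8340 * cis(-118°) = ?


e^-0.8340 = 0.4343
cos(-118°) = -0.4695
sin(-118°) = -0.88295
Real = 0.4343*(-0.4695) = -0.2039
Imag = 0.4343*(-0.88295) = -0.3835

-0.2039 - 0.3835i


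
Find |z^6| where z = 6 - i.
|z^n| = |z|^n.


|z| = sqrt(36+1) = sqrt(37) = 6.0828
|z^6| = |z|^6 = (sqrt(37))^6 = 37^3 = 50653

|z^6| = 50653


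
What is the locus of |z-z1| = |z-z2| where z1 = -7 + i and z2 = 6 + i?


Equal distances means the locus is the perpendicular bisector of z1 and z2.
Midpoint = ((-7+6)/2, (1+1)/2) = (-0.5000, 1.0000)

Perpendicular bisector through (-0.5000, 1.0000)


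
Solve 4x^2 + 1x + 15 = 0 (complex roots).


disc = 1^2 - 4*4*15 = 1 - 240 = -239
sqrt(|disc|) = sqrt(239) = 15.4596
Real part = -1/(2*4) = -0.1250
Imag part = 15.4596/(2*4) = 1.9325

-0.1250 ± 1.9325i


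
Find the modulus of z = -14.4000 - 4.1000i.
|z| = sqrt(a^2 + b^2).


|z| = sqrt((-14.4)^2 + (-4.1)^2) = sqrt(207.36 + 16.81) = sqrt(224.17) = 14.9723

|z| = 14.9723


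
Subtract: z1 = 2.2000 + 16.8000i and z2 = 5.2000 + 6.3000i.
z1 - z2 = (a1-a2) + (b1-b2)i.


Real: 2.2 - 5.2 = -3
Imag: 16.8 - 6.3 = 10.5

-3.0000 + 10.5000i


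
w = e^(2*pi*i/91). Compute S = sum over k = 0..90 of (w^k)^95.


The roots are w_k = w^k with w = e^(2*pi*i/91), and (w^k)^95 = (w^95)^k.
So S = 1 + u + u^2 + ... + u^(90) with u = w^95.
95 = 1*91 + 4, so 95 is not a multiple of 91: u = (w^91)^1 * w^4 = w^4 ≠ 1 (w is a primitive 91th root), while u^91 = (w^91)^95 = 1.
Geometric series: S = (1 - u^91)/(1 - u) = (1 - 1)/(1 - u) = 0

S = 0


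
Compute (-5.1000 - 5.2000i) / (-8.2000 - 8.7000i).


Conjugate of z2 = -8.2000 + 8.7000i
Numerator: (-5.1000 - 5.2000i)(-8.2000 + 8.7000i) = 87.0600 - 1.7300i
Denominator: (-8.2)^2 + (-8.7)^2 = 142.93
Result = (87.0600 - 1.7300i)/142.93

0.6091 - 0.0121i


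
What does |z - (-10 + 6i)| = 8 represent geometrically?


|z - z0| = r is a circle with center z0 and radius r.
Center = (-10, 6), radius = 8

Circle with center (-10, 6) and radius 8


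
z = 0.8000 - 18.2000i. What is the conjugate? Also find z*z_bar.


z_bar = 0.8000 + 18.2000i
z*z_bar = 0.8^2 + (-18.2)^2 = 0.64 + 331.24 = 331.88

z_bar = 0.8000 + 18.2000i, z*z_bar = 331.88


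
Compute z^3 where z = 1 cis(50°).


r^3 = 1^3 = 1
n*theta = 3*50° = 150° = 150° (mod 360)
a = 1*cos(150°) = -0.8660
b = 1*sin(150°) = 0.5000

1 cis(150°) = -0.8660 + 0.5000i


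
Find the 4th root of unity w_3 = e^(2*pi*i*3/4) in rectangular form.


Angle = 360*3/4 = 270°
a = cos(270°) = 0
b = sin(270°) = -1.0000

0 - 1.0000i


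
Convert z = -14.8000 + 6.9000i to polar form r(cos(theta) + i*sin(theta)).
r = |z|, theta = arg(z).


r = sqrt(219.04+47.61) = sqrt(266.65) = 16.3294
theta = atan2(6.9, -14.8) = 155.0043 degrees

r = 16.3294, theta = 155.0043 degrees


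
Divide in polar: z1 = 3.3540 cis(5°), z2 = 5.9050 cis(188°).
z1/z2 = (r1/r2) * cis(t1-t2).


r = 3.3540 / 5.9050 = 0.5680
theta = 5° - 188° = -183° = 177° (mod 360)

0.5680 cis(177°)


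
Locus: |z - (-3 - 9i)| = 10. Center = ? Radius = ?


|z - z0| = r is a circle with center z0 and radius r.
Center = (-3, -9), radius = 10

Circle with center (-3, -9) and radius 10


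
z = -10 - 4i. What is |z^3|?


|z| = sqrt(100+16) = sqrt(116) = 10.7703
|z^3| = |z|^3 = (sqrt(116))^3 = 116*sqrt(116)

|z^3| = 116*sqrt(116) ≈ 1249.3582


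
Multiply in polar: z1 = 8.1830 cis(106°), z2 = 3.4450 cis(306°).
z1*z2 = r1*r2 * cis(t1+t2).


r = 8.1830 * 3.4450 = 28.1904
theta = 106° + 306° = 412° = 52° (mod 360)

28.1904 cis(52°)


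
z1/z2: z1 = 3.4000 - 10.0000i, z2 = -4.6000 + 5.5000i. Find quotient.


Conjugate of z2 = -4.6000 - 5.5000i
Numerator: (3.4000 - 10.0000i)(-4.6000 - 5.5000i) = -70.6400 + 27.3000i
Denominator: (-4.6)^2 + 5.5^2 = 51.41
Result = (-70.6400 + 27.3000i)/51.41

-1.3741 + 0.5310i


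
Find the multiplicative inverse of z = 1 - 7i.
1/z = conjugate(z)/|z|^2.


|z|^2 = 1+49 = 50
1/z = (1 + 7i)/50

1/z = 0.0200 + 0.1400i


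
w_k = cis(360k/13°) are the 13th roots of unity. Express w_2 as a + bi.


Angle = 360*2/13 = 55.3846°
a = cos(55.3846°) = 0.5681
b = sin(55.3846°) = 0.8230

0.5681 + 0.8230i


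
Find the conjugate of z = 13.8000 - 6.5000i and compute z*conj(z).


z_bar = 13.8000 + 6.5000i
z*z_bar = 13.8^2 + (-6.5)^2 = 190.44 + 42.25 = 232.69

z_bar = 13.8000 + 6.5000i, z*z_bar = 232.69


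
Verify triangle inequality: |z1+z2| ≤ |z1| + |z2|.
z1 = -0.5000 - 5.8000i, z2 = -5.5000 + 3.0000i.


|z1| = sqrt((-0.5)^2 + (-5.8)^2) = sqrt(33.89) = 5.8215
|z2| = sqrt((-5.5)^2 + 3^2) = sqrt(39.25) = 6.2650
z1+z2 = -6.0000 - 2.8000i
|z1+z2| = sqrt(43.84) = 6.6212
|z1|+|z2| = 5.8215 + 6.2650 = 12.0865

|z1+z2| = 6.6212 ≤ |z1|+|z2| = 12.0865 (verified)


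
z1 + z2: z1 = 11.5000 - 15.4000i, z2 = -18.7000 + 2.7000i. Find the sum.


Real: 11.5 - 18.7 = -7.2
Imag: -15.4 + 2.7 = -12.7

-7.2000 - 12.7000i


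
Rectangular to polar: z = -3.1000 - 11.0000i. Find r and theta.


r = sqrt(9.61+121) = sqrt(130.61) = 11.4285
theta = atan2(-11, -3.1) = -105.7388 degrees

r = 11.4285, theta = -105.7388 degrees


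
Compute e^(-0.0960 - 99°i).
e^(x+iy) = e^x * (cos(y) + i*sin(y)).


e^-0.0960 = 0.9085
cos(-99°) = -0.1564
sin(-99°) = -0.9877
Real = 0.9085*(-0.1564) = -0.1421
Imag = 0.9085*(-0.9877) = -0.8973

-0.1421 - 0.8973i


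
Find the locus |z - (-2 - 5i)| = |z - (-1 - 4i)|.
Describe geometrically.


Equal distances means the locus is the perpendicular bisector of z1 and z2.
Midpoint = ((-2+(-1))/2, (-5+(-4))/2) = (-1.5000, -4.5000)

Perpendicular bisector through (-1.5000, -4.5000)


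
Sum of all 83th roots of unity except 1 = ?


With w = e^(2*pi*i/83), all 83 of the 83th roots of unity w^0 = 1, w, ..., w^(82) sum to 0: 1 + w + ... + w^(82) = (1 - w^83)/(1 - w) = 0 since w^83 = 1, w ≠ 1.
Removing the root 1: w + w^2 + ... + w^(82) = 0 - 1 = -1

Sum = -1


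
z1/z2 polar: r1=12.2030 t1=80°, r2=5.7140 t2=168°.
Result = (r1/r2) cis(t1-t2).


r = 12.2030 / 5.7140 = 2.1356
theta = 80° - 168° = -88° = 272° (mod 360)

2.1356 cis(272°)


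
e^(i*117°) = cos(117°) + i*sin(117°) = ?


cos(117°) = -0.4540
sin(117°) = 0.8910

e^(i*117°) = -0.4540 + 0.8910i


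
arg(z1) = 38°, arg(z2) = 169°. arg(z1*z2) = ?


arg(z1*z2) = 38° + 169° = 207°
Normalized to (-180°, 180°]: -153°

-153°


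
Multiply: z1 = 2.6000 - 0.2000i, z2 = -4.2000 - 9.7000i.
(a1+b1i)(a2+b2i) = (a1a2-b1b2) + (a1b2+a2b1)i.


Real = 2.6*(-4.2) - (-0.2)*(-9.7) = -10.92 - 1.94 = -12.86
Imag = 2.6*(-9.7) - (4.2)*(-0.2) = -25.22 + 0.84 = -24.38

-12.8600 - 24.3800i


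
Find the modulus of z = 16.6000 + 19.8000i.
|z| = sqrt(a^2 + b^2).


|z| = sqrt(16.6^2 + 19.8^2) = sqrt(275.56 + 392.04) = sqrt(667.6) = 25.8380

|z| = 25.8380


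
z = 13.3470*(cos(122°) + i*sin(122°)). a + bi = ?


a = 13.3470*cos(122°) = 13.3470*(-0.52992) = -7.0728
b = 13.3470*sin(122°) = 13.3470*0.84805 = 11.3189

-7.0728 + 11.3189i


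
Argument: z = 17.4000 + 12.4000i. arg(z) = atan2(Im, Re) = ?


Re = 17.4, Im = 12.4
arg = atan2(12.4, 17.4) = 35.4753 degrees

arg(z) = 35.4753 degrees


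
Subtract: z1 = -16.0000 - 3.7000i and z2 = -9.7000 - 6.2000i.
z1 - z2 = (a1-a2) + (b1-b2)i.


Real: -16 + 9.7 = -6.3
Imag: -3.7 + 6.2 = 2.5

-6.3000 + 2.5000i


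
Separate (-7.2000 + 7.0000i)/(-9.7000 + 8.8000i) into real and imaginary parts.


Multiply by conjugate: (-7.2000 + 7.0000i)(-9.7000 - 8.8000i) / ((-9.7)^2 + 8.8^2)
Numerator real = -7.2*(-9.7) + 7*8.8 = 131.44
Numerator imag = 7*(-9.7) - (-7.2)*8.8 = -4.54
Denominator = 171.53
Re(z) = 131.44/171.53 = 0.7663
Im(z) = -4.54/171.53 = -0.0265

Re(z) = 0.7663, Im(z) = -0.0265


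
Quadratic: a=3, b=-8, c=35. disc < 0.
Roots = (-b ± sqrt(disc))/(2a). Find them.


disc = (-8)^2 - 4*3*35 = 64 - 420 = -356
sqrt(|disc|) = sqrt(356) = 18.8680
Real part = 8/(2*3) = 1.3333
Imag part = 18.8680/(2*3) = 3.1447

1.3333 ± 3.1447i


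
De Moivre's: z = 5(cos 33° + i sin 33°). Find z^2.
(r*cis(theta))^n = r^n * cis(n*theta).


r^2 = 5^2 = 25
n*theta = 2*33° = 66° = 66° (mod 360)
a = 25*cos(66°) = 10.1684
b = 25*sin(66°) = 22.8386

25 cis(66°) = 10.1684 + 22.8386i


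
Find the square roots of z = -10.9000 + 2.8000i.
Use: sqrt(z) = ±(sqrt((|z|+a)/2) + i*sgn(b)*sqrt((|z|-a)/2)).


|z| = sqrt(118.81+7.84) = 11.2539
sqrt((|z|+a)/2) = sqrt((11.2539+(-10.9))/2) = sqrt(0.1769) = 0.4206
sqrt((|z|-a)/2) = sqrt((11.2539-(-10.9))/2) = sqrt(11.0769) = 3.3282

±(0.4206 + 3.3282i) i.e. 0.4206 + 3.3282i and -0.4206 - 3.3282i


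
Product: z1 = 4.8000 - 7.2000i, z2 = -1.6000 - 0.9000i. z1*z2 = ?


Real = 4.8*(-1.6) - (-7.2)*(-0.9) = -7.68 - 6.48 = -14.16
Imag = 4.8*(-0.9) - (1.6)*(-7.2) = -4.32 + 11.52 = 7.2

-14.1600 + 7.2000i


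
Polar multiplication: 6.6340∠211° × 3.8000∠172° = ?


r = 6.6340 * 3.8000 = 25.2092
theta = 211° + 172° = 383° = 23° (mod 360)

25.2092 cis(23°)


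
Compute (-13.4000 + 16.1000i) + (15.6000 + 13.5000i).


Real: -13.4 + 15.6 = 2.2
Imag: 16.1 + 13.5 = 29.6

2.2000 + 29.6000i


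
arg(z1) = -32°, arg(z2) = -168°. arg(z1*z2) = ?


arg(z1*z2) = -32° - 168° = -200°
Normalized to (-180°, 180°]: 160°

160°


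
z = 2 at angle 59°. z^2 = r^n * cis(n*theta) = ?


r^2 = 2^2 = 4
n*theta = 2*59° = 118° = 118° (mod 360)
a = 4*cos(118°) = -1.8779
b = 4*sin(118°) = 3.5318

4 cis(118°) = -1.8779 + 3.5318i


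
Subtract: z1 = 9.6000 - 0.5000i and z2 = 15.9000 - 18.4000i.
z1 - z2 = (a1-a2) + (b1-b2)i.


Real: 9.6 - 15.9 = -6.3
Imag: -0.5 + 18.4 = 17.9

-6.3000 + 17.9000i


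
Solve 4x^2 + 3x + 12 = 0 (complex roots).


disc = 3^2 - 4*4*12 = 9 - 192 = -183
sqrt(|disc|) = sqrt(183) = 13.5277
Real part = -3/(2*4) = -0.3750
Imag part = 13.5277/(2*4) = 1.6910

-0.3750 ± 1.6910i


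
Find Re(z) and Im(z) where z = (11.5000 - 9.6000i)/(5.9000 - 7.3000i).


Multiply by conjugate: (11.5000 - 9.6000i)(5.9000 + 7.3000i) / (5.9^2 + (-7.3)^2)
Numerator real = 11.5*5.9 - (9.6)*(-7.3) = 137.93
Numerator imag = -9.6*5.9 - 11.5*(-7.3) = 27.31
Denominator = 88.1
Re(z) = 137.93/88.1 = 1.5656
Im(z) = 27.31/88.1 = 0.3100

Re(z) = 1.5656, Im(z) = 0.3100


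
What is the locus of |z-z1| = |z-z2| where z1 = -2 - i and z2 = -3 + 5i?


Equal distances means the locus is the perpendicular bisector of z1 and z2.
Midpoint = ((-2+(-3))/2, (-1+5)/2) = (-2.5000, 2.0000)

Perpendicular bisector through (-2.5000, 2.0000)


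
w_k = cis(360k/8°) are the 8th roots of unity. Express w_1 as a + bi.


Angle = 360*1/8 = 45°
a = cos(45°) = 0.7071
b = sin(45°) = 0.7071

0.7071 + 0.7071i


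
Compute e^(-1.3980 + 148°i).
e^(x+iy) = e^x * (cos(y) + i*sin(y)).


e^-1.3980 = 0.2471
cos(148°) = -0.848
sin(148°) = 0.5299
Real = 0.2471*(-0.848) = -0.2095
Imag = 0.2471*0.5299 = 0.1309

-0.2095 + 0.1309i


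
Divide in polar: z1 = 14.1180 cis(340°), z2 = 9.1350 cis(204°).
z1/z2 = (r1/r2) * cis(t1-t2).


r = 14.1180 / 9.1350 = 1.5455
theta = 340° - 204° = 136° = 136° (mod 360)

1.5455 cis(136°)


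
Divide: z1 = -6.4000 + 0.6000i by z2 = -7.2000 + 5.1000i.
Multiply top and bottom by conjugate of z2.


Conjugate of z2 = -7.2000 - 5.1000i
Numerator: (-6.4000 + 0.6000i)(-7.2000 - 5.1000i) = 49.1400 + 28.3200i
Denominator: (-7.2)^2 + 5.1^2 = 77.85
Result = (49.1400 + 28.3200i)/77.85

0.6312 + 0.3638i


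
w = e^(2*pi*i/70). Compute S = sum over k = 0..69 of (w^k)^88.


The roots are w_k = w^k with w = e^(2*pi*i/70), and (w^k)^88 = (w^88)^k.
So S = 1 + u + u^2 + ... + u^(69) with u = w^88.
88 = 1*70 + 18, so 88 is not a multiple of 70: u = (w^70)^1 * w^18 = w^18 ≠ 1 (w is a primitive 70th root), while u^70 = (w^70)^88 = 1.
Geometric series: S = (1 - u^70)/(1 - u) = (1 - 1)/(1 - u) = 0

S = 0


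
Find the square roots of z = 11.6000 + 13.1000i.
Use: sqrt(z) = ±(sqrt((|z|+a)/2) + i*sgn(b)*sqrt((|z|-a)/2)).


|z| = sqrt(134.56+171.61) = 17.4977
sqrt((|z|+a)/2) = sqrt((17.4977+11.6)/2) = sqrt(14.5489) = 3.8143
sqrt((|z|-a)/2) = sqrt((17.4977-11.6)/2) = sqrt(2.9489) = 1.7172

±(3.8143 + 1.7172i) i.e. 3.8143 + 1.7172i and -3.8143 - 1.7172i


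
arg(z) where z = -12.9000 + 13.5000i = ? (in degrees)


Re = -12.9, Im = 13.5
arg = atan2(13.5, -12.9) = 133.6980 degrees

arg(z) = 133.6980 degrees


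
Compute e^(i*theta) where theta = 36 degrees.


cos(36°) = 0.8090
sin(36°) = 0.5878

e^(i*36°) = 0.8090 + 0.5878i


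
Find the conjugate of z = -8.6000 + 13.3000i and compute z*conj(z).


z_bar = -8.6000 - 13.3000i
z*z_bar = (-8.6)^2 + 13.3^2 = 73.96 + 176.89 = 250.85

z_bar = -8.6000 - 13.3000i, z*z_bar = 250.85


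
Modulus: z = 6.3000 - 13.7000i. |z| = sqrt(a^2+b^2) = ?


|z| = sqrt(6.3^2 + (-13.7)^2) = sqrt(39.69 + 187.69) = sqrt(227.38) = 15.0791

|z| = 15.0791


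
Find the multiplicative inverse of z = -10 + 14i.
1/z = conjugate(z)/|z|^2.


|z|^2 = 100+196 = 296
1/z = (-10 - 14i)/296

1/z = -0.0338 - 0.0473i


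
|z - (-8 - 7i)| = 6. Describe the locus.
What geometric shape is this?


|z - z0| = r is a circle with center z0 and radius r.
Center = (-8, -7), radius = 6

Circle with center (-8, -7) and radius 6


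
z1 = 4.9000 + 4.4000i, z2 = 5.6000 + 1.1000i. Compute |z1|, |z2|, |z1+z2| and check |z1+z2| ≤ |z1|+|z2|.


|z1| = sqrt(4.9^2 + 4.4^2) = sqrt(43.37) = 6.5856
|z2| = sqrt(5.6^2 + 1.1^2) = sqrt(32.57) = 5.7070
z1+z2 = 10.5000 + 5.5000i
|z1+z2| = sqrt(140.5) = 11.8533
|z1|+|z2| = 6.5856 + 5.7070 = 12.2926

|z1+z2| = 11.8533 ≤ |z1|+|z2| = 12.2926 (verified)


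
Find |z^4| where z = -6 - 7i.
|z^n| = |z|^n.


|z| = sqrt(36+49) = sqrt(85) = 9.2195
|z^4| = |z|^4 = (sqrt(85))^4 = 85^2 = 7225

|z^4| = 7225


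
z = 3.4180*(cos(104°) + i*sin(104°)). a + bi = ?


a = 3.4180*cos(104°) = 3.4180*(-0.24192) = -0.8269
b = 3.4180*sin(104°) = 3.4180*0.9703 = 3.3165

-0.8269 + 3.3165i


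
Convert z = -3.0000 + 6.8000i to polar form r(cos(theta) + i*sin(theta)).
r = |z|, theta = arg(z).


r = sqrt(9+46.24) = sqrt(55.24) = 7.4324
theta = atan2(6.8, -3) = 113.8059 degrees

r = 7.4324, theta = 113.8059 degrees


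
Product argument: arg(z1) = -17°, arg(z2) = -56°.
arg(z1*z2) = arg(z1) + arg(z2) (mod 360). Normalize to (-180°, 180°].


arg(z1*z2) = -17° - 56° = -73°
Normalized to (-180°, 180°]: -73°

-73°


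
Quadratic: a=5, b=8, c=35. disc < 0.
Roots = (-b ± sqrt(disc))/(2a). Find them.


disc = 8^2 - 4*5*35 = 64 - 700 = -636
sqrt(|disc|) = sqrt(636) = 25.2190
Real part = -8/(2*5) = -0.8000
Imag part = 25.2190/(2*5) = 2.5219

-0.8000 ± 2.5219i


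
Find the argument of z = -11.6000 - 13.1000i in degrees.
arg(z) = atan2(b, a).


Re = -11.6, Im = -13.1
arg = atan2(-13.1, -11.6) = -131.5248 degrees

arg(z) = -131.5248 degrees


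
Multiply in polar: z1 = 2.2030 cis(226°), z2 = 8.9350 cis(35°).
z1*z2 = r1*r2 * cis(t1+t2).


r = 2.2030 * 8.9350 = 19.6838
theta = 226° + 35° = 261° = 261° (mod 360)

19.6838 cis(261°)


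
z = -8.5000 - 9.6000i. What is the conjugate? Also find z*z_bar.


z_bar = -8.5000 + 9.6000i
z*z_bar = (-8.5)^2 + (-9.6)^2 = 72.25 + 92.16 = 164.41

z_bar = -8.5000 + 9.6000i, z*z_bar = 164.41


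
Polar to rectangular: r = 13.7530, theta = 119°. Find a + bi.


a = 13.7530*cos(119°) = 13.7530*(-0.48481) = -6.6676
b = 13.7530*sin(119°) = 13.7530*0.87462 = 12.0286

-6.6676 + 12.0286i


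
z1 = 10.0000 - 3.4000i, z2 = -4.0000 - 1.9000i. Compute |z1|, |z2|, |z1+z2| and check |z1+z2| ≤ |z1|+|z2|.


|z1| = sqrt(10^2 + (-3.4)^2) = sqrt(111.56) = 10.5622
|z2| = sqrt((-4)^2 + (-1.9)^2) = sqrt(19.61) = 4.4283
z1+z2 = 6.0000 - 5.3000i
|z1+z2| = sqrt(64.09) = 8.0056
|z1|+|z2| = 10.5622 + 4.4283 = 14.9905

|z1+z2| = 8.0056 ≤ |z1|+|z2| = 14.9905 (verified)


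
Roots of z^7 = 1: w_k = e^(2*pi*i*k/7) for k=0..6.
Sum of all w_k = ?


The sum of all 7th roots of unity is 0.
Geometric series: (1 - w^7)/(1 - w) = (1-1)/(1-w) = 0 since w^7 = 1, w ≠ 1.
Alternatively: coefficient of z^6 in z^7 - 1 is 0.

0


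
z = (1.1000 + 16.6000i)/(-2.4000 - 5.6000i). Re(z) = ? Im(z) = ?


Multiply by conjugate: (1.1000 + 16.6000i)(-2.4000 + 5.6000i) / ((-2.4)^2 + (-5.6)^2)
Numerator real = 1.1*(-2.4) + 16.6*(-5.6) = -95.6
Numerator imag = 16.6*(-2.4) - 1.1*(-5.6) = -33.68
Denominator = 37.12
Re(z) = -95.6/37.12 = -2.5754
Im(z) = -33.68/37.12 = -0.9073

Re(z) = -2.5754, Im(z) = -0.9073


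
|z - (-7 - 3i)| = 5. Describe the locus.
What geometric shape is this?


|z - z0| = r is a circle with center z0 and radius r.
Center = (-7, -3), radius = 5

Circle with center (-7, -3) and radius 5


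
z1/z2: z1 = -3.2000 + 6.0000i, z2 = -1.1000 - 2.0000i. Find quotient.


Conjugate of z2 = -1.1000 + 2.0000i
Numerator: (-3.2000 + 6.0000i)(-1.1000 + 2.0000i) = -8.4800 - 13.0000i
Denominator: (-1.1)^2 + (-2)^2 = 5.21
Result = (-8.4800 - 13.0000i)/5.21

-1.6276 - 2.4952i


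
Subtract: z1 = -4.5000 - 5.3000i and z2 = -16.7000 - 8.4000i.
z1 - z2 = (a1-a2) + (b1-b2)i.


Real: -4.5 + 16.7 = 12.2
Imag: -5.3 + 8.4 = 3.1

12.2000 + 3.1000i


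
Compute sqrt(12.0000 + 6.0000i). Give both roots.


|z| = sqrt(144+36) = 13.4164
sqrt((|z|+a)/2) = sqrt((13.4164+12)/2) = sqrt(12.7082) = 3.5649
sqrt((|z|-a)/2) = sqrt((13.4164-12)/2) = sqrt(0.7082) = 0.8415

±(3.5649 + 0.8415i) i.e. 3.5649 + 0.8415i and -3.5649 - 0.8415i


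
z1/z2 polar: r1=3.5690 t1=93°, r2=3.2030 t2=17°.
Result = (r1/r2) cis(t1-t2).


r = 3.5690 / 3.2030 = 1.1143
theta = 93° - 17° = 76° = 76° (mod 360)

1.1143 cis(76°)


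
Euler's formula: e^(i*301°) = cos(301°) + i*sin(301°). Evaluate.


cos(301°) = 0.5150
sin(301°) = -0.8572

e^(i*301°) = 0.5150 - 0.8572i


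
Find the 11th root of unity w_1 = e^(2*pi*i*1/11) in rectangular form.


Angle = 360*1/11 = 32.7273°
a = cos(32.7273°) = 0.8413
b = sin(32.7273°) = 0.5406

0.8413 + 0.5406i


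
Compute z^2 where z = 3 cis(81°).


r^2 = 3^2 = 9
n*theta = 2*81° = 162° = 162° (mod 360)
a = 9*cos(162°) = -8.5595
b = 9*sin(162°) = 2.7812

9 cis(162°) = -8.5595 + 2.7812i


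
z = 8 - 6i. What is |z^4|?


|z| = sqrt(64+36) = sqrt(100) = 10
|z^4| = |z|^4 = 10^4 = 10000

|z^4| = 10000


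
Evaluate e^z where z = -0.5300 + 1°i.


e^-0.5300 = 0.5886
cos(1°) = 0.9998
sin(1°) = 0.0175
Real = 0.5886*0.9998 = 0.5885
Imag = 0.5886*0.0175 = 0.0103

0.5885 + 0.0103i


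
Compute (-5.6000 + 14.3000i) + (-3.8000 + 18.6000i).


Real: -5.6 - 3.8 = -9.4
Imag: 14.3 + 18.6 = 32.9

-9.4000 + 32.9000i


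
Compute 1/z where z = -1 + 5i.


|z|^2 = 1+25 = 26
1/z = (-1 - 5i)/26

1/z = -0.0385 - 0.1923i


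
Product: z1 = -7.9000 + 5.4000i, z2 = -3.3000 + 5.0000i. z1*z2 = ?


Real = -7.9*(-3.3) - 5.4*5 = 26.07 - 27 = -0.93
Imag = -7.9*5 - (3.3)*5.4 = -39.5 - (17.82) = -57.32

-0.9300 - 57.3200i


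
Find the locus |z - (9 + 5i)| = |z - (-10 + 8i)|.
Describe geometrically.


Equal distances means the locus is the perpendicular bisector of z1 and z2.
Midpoint = ((9+(-10))/2, (5+8)/2) = (-0.5000, 6.5000)

Perpendicular bisector through (-0.5000, 6.5000)


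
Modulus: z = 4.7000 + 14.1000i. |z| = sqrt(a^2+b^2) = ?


|z| = sqrt(4.7^2 + 14.1^2) = sqrt(22.09 + 198.81) = sqrt(220.9) = 14.8627

|z| = 14.8627


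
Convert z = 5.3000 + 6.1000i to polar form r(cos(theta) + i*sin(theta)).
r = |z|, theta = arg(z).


r = sqrt(28.09+37.21) = sqrt(65.3) = 8.0808
theta = atan2(6.1, 5.3) = 49.0142 degrees

r = 8.0808, theta = 49.0142 degrees


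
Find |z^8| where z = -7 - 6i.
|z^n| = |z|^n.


|z| = sqrt(49+36) = sqrt(85) = 9.2195
|z^8| = |z|^8 = (sqrt(85))^8 = 85^4 = 52200625

|z^8| = 52200625


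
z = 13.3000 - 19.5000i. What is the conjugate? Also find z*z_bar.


z_bar = 13.3000 + 19.5000i
z*z_bar = 13.3^2 + (-19.5)^2 = 176.89 + 380.25 = 557.14

z_bar = 13.3000 + 19.5000i, z*z_bar = 557.14


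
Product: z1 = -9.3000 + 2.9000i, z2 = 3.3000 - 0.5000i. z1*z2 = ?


Real = -9.3*3.3 - 2.9*(-0.5) = -30.69 - (-1.45) = -29.24
Imag = -9.3*(-0.5) + 3.3*2.9 = 4.65 + 9.57 = 14.22

-29.2400 + 14.2200i


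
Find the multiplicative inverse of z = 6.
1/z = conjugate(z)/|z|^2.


|z|^2 = 36+0 = 36
1/z = (6 - 0i)/36

1/z = 0.1667 + 0i


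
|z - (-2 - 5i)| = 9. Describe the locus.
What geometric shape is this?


|z - z0| = r is a circle with center z0 and radius r.
Center = (-2, -5), radius = 9

Circle with center (-2, -5) and radius 9


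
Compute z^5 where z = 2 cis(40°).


r^5 = 2^5 = 32
n*theta = 5*40° = 200° = 200° (mod 360)
a = 32*cos(200°) = -30.0702
b = 32*sin(200°) = -10.9446

32 cis(200°) = -30.0702 - 10.9446i


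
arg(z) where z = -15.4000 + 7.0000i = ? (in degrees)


Re = -15.4, Im = 7
arg = atan2(7, -15.4) = 155.5560 degrees

arg(z) = 155.5560 degrees


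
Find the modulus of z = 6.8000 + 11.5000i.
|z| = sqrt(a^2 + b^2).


|z| = sqrt(6.8^2 + 11.5^2) = sqrt(46.24 + 132.25) = sqrt(178.49) = 13.3600

|z| = 13.3600


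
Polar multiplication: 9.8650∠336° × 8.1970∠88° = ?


r = 9.8650 * 8.1970 = 80.8634
theta = 336° + 88° = 424° = 64° (mod 360)

80.8634 cis(64°)


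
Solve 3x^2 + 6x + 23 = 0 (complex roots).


disc = 6^2 - 4*3*23 = 36 - 276 = -240
sqrt(|disc|) = sqrt(240) = 15.4919
Real part = -6/(2*3) = -1.0000
Imag part = 15.4919/(2*3) = 2.5820

-1.0000 ± 2.5820i


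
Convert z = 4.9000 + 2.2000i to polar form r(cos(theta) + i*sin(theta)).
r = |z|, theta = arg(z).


r = sqrt(24.01+4.84) = sqrt(28.85) = 5.3712
theta = atan2(2.2, 4.9) = 24.1791 degrees

r = 5.3712, theta = 24.1791 degrees


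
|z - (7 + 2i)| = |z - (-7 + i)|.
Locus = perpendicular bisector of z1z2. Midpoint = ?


Equal distances means the locus is the perpendicular bisector of z1 and z2.
Midpoint = ((7+(-7))/2, (2+1)/2) = (0, 1.5000)

Perpendicular bisector through (0, 1.5000)


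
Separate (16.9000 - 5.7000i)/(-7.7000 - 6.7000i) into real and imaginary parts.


Multiply by conjugate: (16.9000 - 5.7000i)(-7.7000 + 6.7000i) / ((-7.7)^2 + (-6.7)^2)
Numerator real = 16.9*(-7.7) - (5.7)*(-6.7) = -91.94
Numerator imag = -5.7*(-7.7) - 16.9*(-6.7) = 157.12
Denominator = 104.18
Re(z) = -91.94/104.18 = -0.8825
Im(z) = 157.12/104.18 = 1.5082

Re(z) = -0.8825, Im(z) = 1.5082


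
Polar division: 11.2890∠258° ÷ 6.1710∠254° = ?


r = 11.2890 / 6.1710 = 1.8294
theta = 258° - 254° = 4° = 4° (mod 360)

1.8294 cis(4°)


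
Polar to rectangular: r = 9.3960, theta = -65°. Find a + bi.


a = 9.3960*cos(-65°) = 9.3960*0.42262 = 3.9709
b = 9.3960*sin(-65°) = 9.3960*(-0.90631) = -8.5157

3.9709 - 8.5157i


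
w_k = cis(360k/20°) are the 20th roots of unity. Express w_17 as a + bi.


Angle = 360*17/20 = 306°
a = cos(306°) = 0.5878
b = sin(306°) = -0.8090

0.5878 - 0.8090i


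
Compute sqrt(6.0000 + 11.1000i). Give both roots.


|z| = sqrt(36+123.21) = 12.6178
sqrt((|z|+a)/2) = sqrt((12.6178+6)/2) = sqrt(9.3089) = 3.0511
sqrt((|z|-a)/2) = sqrt((12.6178-6)/2) = sqrt(3.3089) = 1.8190

±(3.0511 + 1.8190i) i.e. 3.0511 + 1.8190i and -3.0511 - 1.8190i


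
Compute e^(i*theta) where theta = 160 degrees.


cos(160°) = -0.9397
sin(160°) = 0.3420

e^(i*160°) = -0.9397 + 0.3420i


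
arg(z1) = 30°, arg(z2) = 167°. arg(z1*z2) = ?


arg(z1*z2) = 30° + 167° = 197°
Normalized to (-180°, 180°]: -163°

-163°


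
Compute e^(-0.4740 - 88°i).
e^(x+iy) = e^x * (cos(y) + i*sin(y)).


e^-0.4740 = 0.6225
cos(-88°) = 0.0349
sin(-88°) = -0.9994
Real = 0.6225*0.0349 = 0.0217
Imag = 0.6225*(-0.9994) = -0.6221

0.0217 - 0.6221i


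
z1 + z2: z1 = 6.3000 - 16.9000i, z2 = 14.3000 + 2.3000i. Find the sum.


Real: 6.3 + 14.3 = 20.6
Imag: -16.9 + 2.3 = -14.6

20.6000 - 14.6000i


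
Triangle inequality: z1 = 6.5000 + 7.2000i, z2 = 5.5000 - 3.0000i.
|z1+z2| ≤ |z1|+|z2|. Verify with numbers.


|z1| = sqrt(6.5^2 + 7.2^2) = sqrt(94.09) = 9.7000
|z2| = sqrt(5.5^2 + (-3)^2) = sqrt(39.25) = 6.2650
z1+z2 = 12.0000 + 4.2000i
|z1+z2| = sqrt(161.64) = 12.7138
|z1|+|z2| = 9.7000 + 6.2650 = 15.9650

|z1+z2| = 12.7138 ≤ |z1|+|z2| = 15.9650 (verified)
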